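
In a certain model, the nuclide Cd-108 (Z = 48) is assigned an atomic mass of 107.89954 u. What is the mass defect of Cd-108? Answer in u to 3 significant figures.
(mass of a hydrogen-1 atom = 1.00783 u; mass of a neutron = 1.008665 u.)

With 48 protons and 60 neutrons (A = 108):
Total constituent mass: 48 × 1.00783 + 60 × 1.008665 = 108.895740 u
Δm = 108.895740 − 107.89954 = 0.996200 u

0.996 u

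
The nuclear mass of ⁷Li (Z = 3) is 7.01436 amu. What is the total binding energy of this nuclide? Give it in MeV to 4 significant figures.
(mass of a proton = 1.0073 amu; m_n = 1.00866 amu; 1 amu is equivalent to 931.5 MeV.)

Σm = 3·m_p + 4·m_n = 3.0219 + 4.03464 = 7.05654 amu
The mass defect is 7.05654 − 7.01436 = 0.04218 amu.
Binding energy = Δm·c² = 0.04218 × 931.5 MeV/amu = 39.2907 MeV

39.29 MeV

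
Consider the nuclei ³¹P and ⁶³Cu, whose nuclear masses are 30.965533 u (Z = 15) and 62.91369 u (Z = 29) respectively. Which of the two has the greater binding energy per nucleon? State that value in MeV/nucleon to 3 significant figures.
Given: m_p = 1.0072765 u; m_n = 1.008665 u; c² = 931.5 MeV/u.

⁶³Cu; 8.75 MeV/nucleon

³¹P: Σm = 15(1.0072765) + 16(1.008665) = 31.2477875 u; Δm = 0.2822545 u; E_B = 262.92 MeV; E_B/A = 8.481 MeV
⁶³Cu: Σm = 29(1.0072765) + 34(1.008665) = 63.5056285 u; Δm = 0.5919385 u; E_B = 551.39 MeV; E_B/A = 8.752 MeV
⁶³Cu has the higher binding energy per nucleon, so it is the more tightly bound nucleus.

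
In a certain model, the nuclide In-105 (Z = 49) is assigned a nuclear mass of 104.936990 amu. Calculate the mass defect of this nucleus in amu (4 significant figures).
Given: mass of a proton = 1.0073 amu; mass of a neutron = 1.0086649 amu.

0.9059 amu

Total constituent mass: 49 × 1.0073 + 56 × 1.0086649 = 105.8429344 amu
Mass defect Δm = 105.8429344 − 104.936990 = 0.9059444 amu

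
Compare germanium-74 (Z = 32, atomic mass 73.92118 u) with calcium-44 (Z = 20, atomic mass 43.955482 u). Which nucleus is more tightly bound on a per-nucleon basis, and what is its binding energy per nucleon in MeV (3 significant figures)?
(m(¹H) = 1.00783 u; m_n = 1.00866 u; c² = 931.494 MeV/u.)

germanium-74; 8.72 MeV/nucleon

germanium-74: Σm = 32(1.00783) + 42(1.00866) = 74.61428 u; Δm = 0.69310 u; E_B = 645.62 MeV; E_B/A = 8.7246 MeV
calcium-44: Σm = 20(1.00783) + 24(1.00866) = 44.36444 u; Δm = 0.408958 u; E_B = 380.94 MeV; E_B/A = 8.658 MeV
germanium-74 has the higher binding energy per nucleon, so it is the more tightly bound nucleus.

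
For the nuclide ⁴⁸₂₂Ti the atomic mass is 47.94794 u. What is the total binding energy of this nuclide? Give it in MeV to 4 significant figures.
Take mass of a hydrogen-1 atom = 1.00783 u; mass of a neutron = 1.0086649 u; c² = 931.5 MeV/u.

Total constituent mass: 22 × 1.00783 + 26 × 1.0086649 = 48.3975474 u
The mass defect is 48.3975474 − 47.94794 = 0.4496074 u.
Binding energy = Δm·c² = 0.4496074 × 931.5 MeV/u = 418.809 MeV

418.8 MeV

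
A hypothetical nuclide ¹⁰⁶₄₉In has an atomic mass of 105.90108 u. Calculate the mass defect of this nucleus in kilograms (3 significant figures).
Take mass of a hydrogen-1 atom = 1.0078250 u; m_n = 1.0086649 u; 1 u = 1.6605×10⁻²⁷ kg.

1.62e-27 kg

Mass of separated nucleons = 49(1.0078250) + 57(1.0086649) = 49.3834250 + 57.4938993 = 106.8773243 u
Mass defect Δm = 106.8773243 − 105.90108 = 0.9762443 u
In SI units: 0.9762443 u × 1.6605×10⁻²⁷ kg/u = 1.6211e-27 kg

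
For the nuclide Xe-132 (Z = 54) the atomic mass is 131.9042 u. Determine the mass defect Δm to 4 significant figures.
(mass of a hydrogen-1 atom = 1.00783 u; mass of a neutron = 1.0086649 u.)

With 54 protons and 78 neutrons (A = 132):
Mass of separated nucleons = 54(1.00783) + 78(1.0086649) = 54.42282 + 78.6758622 = 133.0986822 u
The mass defect is 133.0986822 − 131.9042 = 1.1944822 u.

1.194 u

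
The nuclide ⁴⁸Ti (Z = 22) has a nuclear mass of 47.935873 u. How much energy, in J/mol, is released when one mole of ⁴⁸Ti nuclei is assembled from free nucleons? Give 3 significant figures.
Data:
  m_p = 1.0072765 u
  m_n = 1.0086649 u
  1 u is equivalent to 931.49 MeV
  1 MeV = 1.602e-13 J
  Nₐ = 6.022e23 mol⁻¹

Z = 22, so N = A − Z = 48 − 22 = 26.
Σm = 22·m_p + 26·m_n = 22.1600830 + 26.2252874 = 48.3853704 u
Mass defect Δm = 48.3853704 − 47.935873 = 0.4494974 u
E_B = 0.4494974 × 931.49 = 418.702 MeV
Per nucleus in joules: 418.702 MeV × 1.602e-13 J/MeV = 6.7076e-11 J
Per mole: 6.7076e-11 J × 6.022e23 mol⁻¹ = 4.0393e+13 J/mol

4.04e+13 J/mol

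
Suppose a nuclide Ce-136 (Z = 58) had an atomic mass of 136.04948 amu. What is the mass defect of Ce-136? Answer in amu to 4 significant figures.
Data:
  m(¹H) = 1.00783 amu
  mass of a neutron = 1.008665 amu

1.081 amu

The nucleus contains 58 protons and 136 − 58 = 78 neutrons.
Σm = 58·m(¹H) + 78·m_n = 58.45414 + 78.675870 = 137.130010 amu
Mass defect Δm = 137.130010 − 136.04948 = 1.080530 amu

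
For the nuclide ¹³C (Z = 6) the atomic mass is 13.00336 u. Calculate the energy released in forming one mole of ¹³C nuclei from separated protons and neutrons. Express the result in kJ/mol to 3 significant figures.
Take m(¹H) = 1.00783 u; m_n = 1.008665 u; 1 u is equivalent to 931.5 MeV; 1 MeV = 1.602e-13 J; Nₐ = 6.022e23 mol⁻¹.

9.37e+09 kJ/mol

Mass of separated nucleons = 6(1.00783) + 7(1.008665) = 6.04698 + 7.060655 = 13.107635 u
Δm = 13.107635 − 13.00336 = 0.104275 u
E_B = 0.104275 × 931.5 = 97.1322 MeV
Per nucleus in joules: 97.1322 MeV × 1.602e-13 J/MeV = 1.5561e-11 J
Per mole: 1.5561e-11 J × 6.022e23 mol⁻¹ = 9.3708e+12 J/mol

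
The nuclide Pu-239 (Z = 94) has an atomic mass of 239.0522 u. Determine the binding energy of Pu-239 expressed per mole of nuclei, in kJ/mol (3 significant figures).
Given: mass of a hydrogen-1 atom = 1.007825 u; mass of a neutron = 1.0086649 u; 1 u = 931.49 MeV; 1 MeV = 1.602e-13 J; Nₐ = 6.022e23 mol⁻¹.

Z = 94, so N = A − Z = 239 − 94 = 145.
Mass of separated nucleons = 94(1.007825) + 145(1.0086649) = 94.735550 + 146.2564105 = 240.9919605 u
Mass defect Δm = 240.9919605 − 239.0522 = 1.9397605 u
Converting to energy: 1.9397605 u × 931.49 MeV/u = 1806.87 MeV
Per nucleus in joules: 1806.87 MeV × 1.602e-13 J/MeV = 2.8946e-10 J
Per mole: 2.8946e-10 J × 6.022e23 mol⁻¹ = 1.7431e+14 J/mol

1.74e+11 kJ/mol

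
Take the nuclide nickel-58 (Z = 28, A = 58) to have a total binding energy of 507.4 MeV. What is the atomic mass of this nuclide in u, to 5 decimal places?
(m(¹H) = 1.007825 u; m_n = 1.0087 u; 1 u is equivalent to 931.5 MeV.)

57.93539 u

Mass defect = 507.4 MeV / (931.5 MeV/u) = 0.5447128 u
Constituent mass = 28(1.007825) + 30(1.0087) = 58.480100 u
Atomic mass = 58.480100 − 0.5447128 = 57.9353872 u ≈ 57.93539 u (to 5 decimal places)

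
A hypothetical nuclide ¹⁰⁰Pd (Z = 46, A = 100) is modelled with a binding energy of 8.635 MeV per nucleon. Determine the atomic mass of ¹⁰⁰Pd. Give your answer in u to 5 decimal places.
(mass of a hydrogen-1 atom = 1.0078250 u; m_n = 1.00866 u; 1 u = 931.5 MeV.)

Total binding energy = 100 × 8.635 = 863.500 MeV
Mass defect = 863.500 MeV / (931.5 MeV/u) = 0.9269995 u
Constituent mass = 46(1.0078250) + 54(1.00866) = 100.8275900 u
Atomic mass = 100.8275900 − 0.9269995 = 99.9005905 u ≈ 99.90059 u (to 5 decimal places)

99.90059 u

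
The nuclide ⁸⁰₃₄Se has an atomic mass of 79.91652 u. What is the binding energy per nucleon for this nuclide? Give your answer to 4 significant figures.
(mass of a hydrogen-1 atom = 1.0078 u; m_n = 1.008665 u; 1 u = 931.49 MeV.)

Z = 34, so N = A − Z = 80 − 34 = 46.
Σm = 34·m(¹H) + 46·m_n = 34.2652 + 46.398590 = 80.663790 u
Mass defect Δm = 80.663790 − 79.91652 = 0.747270 u
E_B = 0.747270 × 931.49 = 696.075 MeV
Per nucleon: 696.075 / 80 = 8.701 MeV

8.701 MeV/nucleon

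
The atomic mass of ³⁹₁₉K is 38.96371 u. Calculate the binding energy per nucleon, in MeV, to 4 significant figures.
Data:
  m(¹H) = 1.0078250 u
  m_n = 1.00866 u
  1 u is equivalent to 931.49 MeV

8.555 MeV/nucleon

Z = 19, so N = A − Z = 39 − 19 = 20.
Total constituent mass: 19 × 1.0078250 + 20 × 1.00866 = 39.3218750 u
Mass defect Δm = 39.3218750 − 38.96371 = 0.3581650 u
Converting to energy: 0.3581650 u × 931.49 MeV/u = 333.627 MeV
BE/A = 333.627 MeV / 39 = 8.555 MeV/nucleon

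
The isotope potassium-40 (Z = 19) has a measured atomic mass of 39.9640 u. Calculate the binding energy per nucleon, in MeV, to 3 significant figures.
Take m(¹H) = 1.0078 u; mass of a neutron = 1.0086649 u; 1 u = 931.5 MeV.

Total constituent mass: 19 × 1.0078 + 21 × 1.0086649 = 40.3301629 u
Mass defect Δm = 40.3301629 − 39.9640 = 0.3661629 u
Converting to energy: 0.3661629 u × 931.5 MeV/u = 341.081 MeV
BE/A = 341.081 MeV / 40 = 8.527 MeV/nucleon

8.53 MeV/nucleon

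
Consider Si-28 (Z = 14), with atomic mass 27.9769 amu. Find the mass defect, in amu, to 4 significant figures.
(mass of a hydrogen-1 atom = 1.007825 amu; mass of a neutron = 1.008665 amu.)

The nucleus contains 14 protons and 28 − 14 = 14 neutrons.
Σm = 14·m(¹H) + 14·m_n = 14.109550 + 14.121310 = 28.230860 amu
Δm = 28.230860 − 27.9769 = 0.253960 amu

0.2540 amu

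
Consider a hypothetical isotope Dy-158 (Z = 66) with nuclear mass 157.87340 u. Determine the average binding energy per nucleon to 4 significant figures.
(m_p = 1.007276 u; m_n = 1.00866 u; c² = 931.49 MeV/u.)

8.275 MeV/nucleon

Total constituent mass: 66 × 1.007276 + 92 × 1.00866 = 159.276936 u
The mass defect is 159.276936 − 157.87340 = 1.403536 u.
Converting to energy: 1.403536 u × 931.49 MeV/u = 1307.38 MeV
Per nucleon: 1307.38 / 158 = 8.275 MeV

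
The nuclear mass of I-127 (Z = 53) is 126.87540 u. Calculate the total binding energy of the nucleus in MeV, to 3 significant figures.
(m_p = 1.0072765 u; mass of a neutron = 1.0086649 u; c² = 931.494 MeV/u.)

1070 MeV

The nucleus contains 53 protons and 127 − 53 = 74 neutrons.
Total constituent mass: 53 × 1.0072765 + 74 × 1.0086649 = 128.0268571 u
Mass defect Δm = 128.0268571 − 126.87540 = 1.1514571 u
Converting to energy: 1.1514571 u × 931.494 MeV/u = 1072.58 MeV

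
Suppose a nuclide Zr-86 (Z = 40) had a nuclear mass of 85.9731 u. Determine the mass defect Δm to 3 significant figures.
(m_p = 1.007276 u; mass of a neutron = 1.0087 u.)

Total constituent mass: 40 × 1.007276 + 46 × 1.0087 = 86.691240 u
The mass defect is 86.691240 − 85.9731 = 0.718140 u.

0.718 u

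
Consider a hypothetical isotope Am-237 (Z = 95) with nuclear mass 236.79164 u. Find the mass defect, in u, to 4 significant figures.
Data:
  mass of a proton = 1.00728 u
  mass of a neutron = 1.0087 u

2.135 u

With 95 protons and 142 neutrons (A = 237):
Total constituent mass: 95 × 1.00728 + 142 × 1.0087 = 238.92700 u
The mass defect is 238.92700 − 236.79164 = 2.13536 u.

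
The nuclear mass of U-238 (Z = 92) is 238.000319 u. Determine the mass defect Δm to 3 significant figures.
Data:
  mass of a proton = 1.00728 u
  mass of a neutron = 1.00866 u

1.93 u

Z = 92, so N = A − Z = 238 − 92 = 146.
Total constituent mass: 92 × 1.00728 + 146 × 1.00866 = 239.93412 u
The mass defect is 239.93412 − 238.000319 = 1.933801 u.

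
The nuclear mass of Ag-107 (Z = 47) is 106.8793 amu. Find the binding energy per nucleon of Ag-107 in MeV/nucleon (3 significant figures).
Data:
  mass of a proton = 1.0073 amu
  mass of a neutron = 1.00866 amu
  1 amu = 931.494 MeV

Total constituent mass: 47 × 1.0073 + 60 × 1.00866 = 107.86270 amu
Δm = 107.86270 − 106.8793 = 0.98340 amu
Binding energy = Δm·c² = 0.98340 × 931.494 MeV/amu = 916.031 MeV
BE/A = 916.031 MeV / 107 = 8.561 MeV/nucleon

8.56 MeV/nucleon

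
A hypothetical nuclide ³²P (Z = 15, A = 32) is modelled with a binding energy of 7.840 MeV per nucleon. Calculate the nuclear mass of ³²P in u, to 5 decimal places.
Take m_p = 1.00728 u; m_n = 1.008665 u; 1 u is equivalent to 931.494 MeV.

Total binding energy = 32 × 7.840 = 250.880 MeV
Mass defect = 250.880 MeV / (931.494 MeV/u) = 0.2693308 u
Constituent mass = 15(1.00728) + 17(1.008665) = 32.256505 u
Nuclear mass = 32.256505 − 0.2693308 = 31.9871742 u ≈ 31.98717 u (to 5 decimal places)

31.98717 u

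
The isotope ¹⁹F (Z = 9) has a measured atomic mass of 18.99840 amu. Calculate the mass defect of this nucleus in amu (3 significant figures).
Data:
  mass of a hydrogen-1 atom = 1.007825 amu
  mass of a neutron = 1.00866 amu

0.159 amu

Z = 9, so N = A − Z = 19 − 9 = 10.
Total constituent mass: 9 × 1.007825 + 10 × 1.00866 = 19.157025 amu
The mass defect is 19.157025 − 18.99840 = 0.158625 amu.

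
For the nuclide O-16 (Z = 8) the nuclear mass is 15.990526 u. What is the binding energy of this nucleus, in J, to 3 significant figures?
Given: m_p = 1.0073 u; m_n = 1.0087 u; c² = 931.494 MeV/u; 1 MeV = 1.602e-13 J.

2.05e-11 J

With 8 protons and 8 neutrons (A = 16):
Total constituent mass: 8 × 1.0073 + 8 × 1.0087 = 16.1280 u
Δm = 16.1280 − 15.990526 = 0.137474 u
Binding energy = Δm·c² = 0.137474 × 931.494 MeV/u = 128.056 MeV
In joules: 128.056 MeV × 1.602e-13 J/MeV = 2.0515e-11 J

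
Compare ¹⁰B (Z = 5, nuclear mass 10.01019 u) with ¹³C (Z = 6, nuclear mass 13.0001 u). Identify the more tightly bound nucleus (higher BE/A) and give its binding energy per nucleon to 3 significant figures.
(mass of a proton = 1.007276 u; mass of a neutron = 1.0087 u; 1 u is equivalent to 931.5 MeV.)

¹⁰B: Σm = 5(1.007276) + 5(1.0087) = 10.079880 u; Δm = 0.069690 u; E_B = 64.916 MeV; E_B/A = 6.492 MeV
¹³C: Σm = 6(1.007276) + 7(1.0087) = 13.104556 u; Δm = 0.104456 u; E_B = 97.301 MeV; E_B/A = 7.4847 MeV
¹³C has the higher binding energy per nucleon, so it is the more tightly bound nucleus.

¹³C; 7.48 MeV/nucleon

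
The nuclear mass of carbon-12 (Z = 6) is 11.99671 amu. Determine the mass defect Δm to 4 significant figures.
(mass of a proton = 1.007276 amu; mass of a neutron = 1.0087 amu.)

0.09915 amu

The nucleus contains 6 protons and 12 − 6 = 6 neutrons.
Total constituent mass: 6 × 1.007276 + 6 × 1.0087 = 12.095856 amu
The mass defect is 12.095856 − 11.99671 = 0.099146 amu.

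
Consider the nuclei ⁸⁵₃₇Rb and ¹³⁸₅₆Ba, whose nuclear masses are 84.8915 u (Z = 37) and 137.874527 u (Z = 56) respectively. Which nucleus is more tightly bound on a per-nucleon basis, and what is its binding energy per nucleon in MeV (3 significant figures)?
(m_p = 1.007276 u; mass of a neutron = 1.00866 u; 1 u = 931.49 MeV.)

⁸⁵₃₇Rb: Σm = 37(1.007276) + 48(1.00866) = 85.684892 u; Δm = 0.793392 u; E_B = 739.0367 MeV; E_B/A = 8.6945 MeV
¹³⁸₅₆Ba: Σm = 56(1.007276) + 82(1.00866) = 139.117576 u; Δm = 1.243049 u; E_B = 1157.888 MeV; E_B/A = 8.390 MeV
⁸⁵₃₇Rb has the higher binding energy per nucleon, so it is the more tightly bound nucleus.

⁸⁵₃₇Rb; 8.69 MeV/nucleon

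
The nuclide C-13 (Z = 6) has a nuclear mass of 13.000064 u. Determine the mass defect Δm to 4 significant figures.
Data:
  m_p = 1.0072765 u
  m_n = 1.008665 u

Total constituent mass: 6 × 1.0072765 + 7 × 1.008665 = 13.1043140 u
The mass defect is 13.1043140 − 13.000064 = 0.1042500 u.

0.1043 u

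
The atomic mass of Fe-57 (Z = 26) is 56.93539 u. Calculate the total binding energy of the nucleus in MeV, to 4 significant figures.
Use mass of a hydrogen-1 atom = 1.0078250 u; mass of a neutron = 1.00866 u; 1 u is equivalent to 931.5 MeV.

Σm = 26·m(¹H) + 31·m_n = 26.2034500 + 31.26846 = 57.4719100 u
Mass defect Δm = 57.4719100 − 56.93539 = 0.5365200 u
Binding energy = Δm·c² = 0.5365200 × 931.5 MeV/u = 499.768 MeV

499.8 MeV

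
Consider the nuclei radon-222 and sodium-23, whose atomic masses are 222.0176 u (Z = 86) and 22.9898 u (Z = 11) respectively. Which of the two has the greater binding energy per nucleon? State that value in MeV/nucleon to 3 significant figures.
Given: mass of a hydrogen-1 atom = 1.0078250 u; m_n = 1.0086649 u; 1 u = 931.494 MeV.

sodium-23; 8.11 MeV/nucleon

radon-222: Σm = 86(1.0078250) + 136(1.0086649) = 223.8513764 u; Δm = 1.8337764 u; E_B = 1708.15 MeV; E_B/A = 7.694 MeV
sodium-23: Σm = 11(1.0078250) + 12(1.0086649) = 23.1900538 u; Δm = 0.2002538 u; E_B = 186.54 MeV; E_B/A = 8.110 MeV
sodium-23 has the higher binding energy per nucleon, so it is the more tightly bound nucleus.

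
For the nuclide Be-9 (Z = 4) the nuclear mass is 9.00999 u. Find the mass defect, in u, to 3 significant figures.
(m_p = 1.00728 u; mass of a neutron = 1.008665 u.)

Σm = 4·m_p + 5·m_n = 4.02912 + 5.043325 = 9.072445 u
Δm = 9.072445 − 9.00999 = 0.062455 u

0.0625 u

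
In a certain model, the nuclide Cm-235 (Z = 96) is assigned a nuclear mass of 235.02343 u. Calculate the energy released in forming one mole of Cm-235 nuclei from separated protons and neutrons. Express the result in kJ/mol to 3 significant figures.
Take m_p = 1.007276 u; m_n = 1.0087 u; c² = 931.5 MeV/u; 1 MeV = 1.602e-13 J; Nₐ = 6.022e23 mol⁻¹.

The nucleus contains 96 protons and 235 − 96 = 139 neutrons.
Mass of separated nucleons = 96(1.007276) + 139(1.0087) = 96.698496 + 140.2093 = 236.907796 u
Δm = 236.907796 − 235.02343 = 1.884366 u
Binding energy = Δm·c² = 1.884366 × 931.5 MeV/u = 1755.29 MeV
Per nucleus in joules: 1755.29 MeV × 1.602e-13 J/MeV = 2.8120e-10 J
Per mole: 2.8120e-10 J × 6.022e23 mol⁻¹ = 1.6934e+14 J/mol

1.69e+11 kJ/mol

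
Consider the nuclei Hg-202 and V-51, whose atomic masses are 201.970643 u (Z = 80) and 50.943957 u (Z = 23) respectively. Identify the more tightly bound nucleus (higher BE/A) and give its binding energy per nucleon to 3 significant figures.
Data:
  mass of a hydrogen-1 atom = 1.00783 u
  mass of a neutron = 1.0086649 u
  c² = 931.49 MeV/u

V-51; 8.74 MeV/nucleon

Hg-202: Σm = 80(1.00783) + 122(1.0086649) = 203.6835178 u; Δm = 1.7128748 u; E_B = 1595.5 MeV; E_B/A = 7.899 MeV
V-51: Σm = 23(1.00783) + 28(1.0086649) = 51.4227072 u; Δm = 0.4787502 u; E_B = 445.95 MeV; E_B/A = 8.744 MeV
V-51 has the higher binding energy per nucleon, so it is the more tightly bound nucleus.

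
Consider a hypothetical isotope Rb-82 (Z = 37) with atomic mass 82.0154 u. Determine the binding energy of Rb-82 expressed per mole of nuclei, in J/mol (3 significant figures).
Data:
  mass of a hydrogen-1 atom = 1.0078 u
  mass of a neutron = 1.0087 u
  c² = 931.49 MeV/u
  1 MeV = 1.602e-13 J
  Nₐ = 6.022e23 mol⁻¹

Mass of separated nucleons = 37(1.0078) + 45(1.0087) = 37.2886 + 45.3915 = 82.6801 u
Δm = 82.6801 − 82.0154 = 0.6647 u
Converting to energy: 0.6647 u × 931.49 MeV/u = 619.161 MeV
Per nucleus in joules: 619.161 MeV × 1.602e-13 J/MeV = 9.9190e-11 J
Per mole: 9.9190e-11 J × 6.022e23 mol⁻¹ = 5.9732e+13 J/mol

5.97e+13 J/mol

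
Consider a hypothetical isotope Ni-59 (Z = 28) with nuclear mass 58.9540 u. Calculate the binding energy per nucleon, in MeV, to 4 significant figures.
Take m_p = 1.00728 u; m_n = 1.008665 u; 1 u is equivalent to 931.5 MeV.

The nucleus contains 28 protons and 59 − 28 = 31 neutrons.
Σm = 28·m_p + 31·m_n = 28.20384 + 31.268615 = 59.472455 u
Δm = 59.472455 − 58.9540 = 0.518455 u
Converting to energy: 0.518455 u × 931.5 MeV/u = 482.941 MeV
Per nucleon: 482.941 / 59 = 8.185 MeV

8.185 MeV/nucleon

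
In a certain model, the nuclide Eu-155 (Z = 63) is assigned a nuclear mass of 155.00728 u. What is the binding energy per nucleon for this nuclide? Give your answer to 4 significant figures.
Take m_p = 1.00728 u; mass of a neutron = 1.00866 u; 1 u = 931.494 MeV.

7.501 MeV/nucleon

The nucleus contains 63 protons and 155 − 63 = 92 neutrons.
Total constituent mass: 63 × 1.00728 + 92 × 1.00866 = 156.25536 u
Δm = 156.25536 − 155.00728 = 1.24808 u
E_B = 1.24808 × 931.494 = 1162.58 MeV
BE/A = 1162.58 MeV / 155 = 7.501 MeV/nucleon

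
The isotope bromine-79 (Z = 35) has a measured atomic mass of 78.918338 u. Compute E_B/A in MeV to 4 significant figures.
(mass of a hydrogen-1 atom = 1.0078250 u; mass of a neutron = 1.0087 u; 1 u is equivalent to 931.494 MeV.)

8.706 MeV/nucleon

Z = 35, so N = A − Z = 79 − 35 = 44.
Mass of separated nucleons = 35(1.0078250) + 44(1.0087) = 35.2738750 + 44.3828 = 79.6566750 u
The mass defect is 79.6566750 − 78.918338 = 0.7383370 u.
E_B = 0.7383370 × 931.494 = 687.756 MeV
Dividing by A = 79 gives 8.706 MeV per nucleon.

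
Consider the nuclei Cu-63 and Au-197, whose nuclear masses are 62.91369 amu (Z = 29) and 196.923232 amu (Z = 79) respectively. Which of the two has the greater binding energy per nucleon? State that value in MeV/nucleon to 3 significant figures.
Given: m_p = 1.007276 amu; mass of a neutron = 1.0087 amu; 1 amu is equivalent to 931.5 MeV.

Cu-63: Σm = 29(1.007276) + 34(1.0087) = 63.506804 amu; Δm = 0.593114 amu; E_B = 552.49 MeV; E_B/A = 8.770 MeV
Au-197: Σm = 79(1.007276) + 118(1.0087) = 198.601404 amu; Δm = 1.678172 amu; E_B = 1563.2 MeV; E_B/A = 7.935 MeV
Cu-63 has the higher binding energy per nucleon, so it is the more tightly bound nucleus.

Cu-63; 8.77 MeV/nucleon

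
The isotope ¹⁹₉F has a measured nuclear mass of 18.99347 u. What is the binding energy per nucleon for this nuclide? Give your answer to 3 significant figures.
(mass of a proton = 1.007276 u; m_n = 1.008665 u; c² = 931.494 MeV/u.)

Mass of separated nucleons = 9(1.007276) + 10(1.008665) = 9.065484 + 10.086650 = 19.152134 u
Mass defect Δm = 19.152134 − 18.99347 = 0.158664 u
E_B = 0.158664 × 931.494 = 147.795 MeV
BE/A = 147.795 MeV / 19 = 7.779 MeV/nucleon

7.78 MeV/nucleon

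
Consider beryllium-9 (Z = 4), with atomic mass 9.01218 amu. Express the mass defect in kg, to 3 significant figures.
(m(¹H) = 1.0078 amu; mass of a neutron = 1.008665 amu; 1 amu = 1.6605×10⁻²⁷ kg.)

Mass of separated nucleons = 4(1.0078) + 5(1.008665) = 4.0312 + 5.043325 = 9.074525 amu
Mass defect Δm = 9.074525 − 9.01218 = 0.062345 amu
In SI units: 0.062345 amu × 1.6605×10⁻²⁷ kg/amu = 1.0352e-28 kg

1.04e-28 kg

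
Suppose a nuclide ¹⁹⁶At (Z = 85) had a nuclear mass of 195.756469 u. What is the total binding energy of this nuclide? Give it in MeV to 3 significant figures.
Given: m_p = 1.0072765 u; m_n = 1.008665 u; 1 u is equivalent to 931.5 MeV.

1700 MeV

With 85 protons and 111 neutrons (A = 196):
Total constituent mass: 85 × 1.0072765 + 111 × 1.008665 = 197.5803175 u
Δm = 197.5803175 − 195.756469 = 1.8238485 u
Binding energy = Δm·c² = 1.8238485 × 931.5 MeV/u = 1698.91 MeV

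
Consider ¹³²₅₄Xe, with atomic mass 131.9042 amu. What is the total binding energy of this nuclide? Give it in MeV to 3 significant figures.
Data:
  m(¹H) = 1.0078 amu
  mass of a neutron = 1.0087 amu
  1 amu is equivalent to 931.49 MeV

1110 MeV

The nucleus contains 54 protons and 132 − 54 = 78 neutrons.
Mass of separated nucleons = 54(1.0078) + 78(1.0087) = 54.4212 + 78.6786 = 133.0998 amu
Δm = 133.0998 − 131.9042 = 1.1956 amu
Binding energy = Δm·c² = 1.1956 × 931.49 MeV/amu = 1113.69 MeV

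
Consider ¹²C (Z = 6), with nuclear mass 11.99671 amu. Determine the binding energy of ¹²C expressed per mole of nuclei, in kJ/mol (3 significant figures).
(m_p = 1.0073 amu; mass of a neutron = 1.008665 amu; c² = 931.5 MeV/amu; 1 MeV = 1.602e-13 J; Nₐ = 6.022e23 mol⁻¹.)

8.90e+09 kJ/mol

With 6 protons and 6 neutrons (A = 12):
Total constituent mass: 6 × 1.0073 + 6 × 1.008665 = 12.095790 amu
The mass defect is 12.095790 − 11.99671 = 0.099080 amu.
Binding energy = Δm·c² = 0.099080 × 931.5 MeV/amu = 92.2930 MeV
Per nucleus in joules: 92.2930 MeV × 1.602e-13 J/MeV = 1.4785e-11 J
Per mole: 1.4785e-11 J × 6.022e23 mol⁻¹ = 8.9035e+12 J/mol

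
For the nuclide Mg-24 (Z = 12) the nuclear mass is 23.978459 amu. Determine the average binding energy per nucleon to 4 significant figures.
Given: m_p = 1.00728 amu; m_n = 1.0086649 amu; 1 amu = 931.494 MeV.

8.262 MeV/nucleon

Total constituent mass: 12 × 1.00728 + 12 × 1.0086649 = 24.1913388 amu
The mass defect is 24.1913388 − 23.978459 = 0.2128798 amu.
Binding energy = Δm·c² = 0.2128798 × 931.494 MeV/amu = 198.296 MeV
Per nucleon: 198.296 / 24 = 8.262 MeV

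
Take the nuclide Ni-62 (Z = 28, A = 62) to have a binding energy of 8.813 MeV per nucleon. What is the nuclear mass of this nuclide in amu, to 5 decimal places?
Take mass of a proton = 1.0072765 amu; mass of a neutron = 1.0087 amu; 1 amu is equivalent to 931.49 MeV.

61.91295 amu

Total binding energy = 62 × 8.813 = 546.406 MeV
Mass defect = 546.406 MeV / (931.49 MeV/amu) = 0.5865935 amu
Constituent mass = 28(1.0072765) + 34(1.0087) = 62.4995420 amu
Nuclear mass = 62.4995420 − 0.5865935 = 61.9129485 amu ≈ 61.91295 amu (to 5 decimal places)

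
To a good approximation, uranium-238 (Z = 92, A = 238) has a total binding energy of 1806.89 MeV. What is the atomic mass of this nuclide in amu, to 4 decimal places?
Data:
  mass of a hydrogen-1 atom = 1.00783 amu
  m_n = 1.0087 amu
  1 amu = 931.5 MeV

238.0508 amu

Mass defect = 1806.89 MeV / (931.5 MeV/amu) = 1.939764 amu
Constituent mass = 92(1.00783) + 146(1.0087) = 239.99056 amu
Atomic mass = 239.99056 − 1.939764 = 238.050796 amu ≈ 238.0508 amu (to 4 decimal places)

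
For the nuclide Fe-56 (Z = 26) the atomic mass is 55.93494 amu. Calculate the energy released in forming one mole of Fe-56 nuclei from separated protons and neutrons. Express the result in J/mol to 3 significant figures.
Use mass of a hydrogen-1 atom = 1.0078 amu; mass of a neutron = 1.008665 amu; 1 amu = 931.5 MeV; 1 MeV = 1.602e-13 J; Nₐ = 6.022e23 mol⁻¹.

4.74e+13 J/mol

With 26 protons and 30 neutrons (A = 56):
Σm = 26·m(¹H) + 30·m_n = 26.2028 + 30.259950 = 56.462750 amu
Mass defect Δm = 56.462750 − 55.93494 = 0.527810 amu
Converting to energy: 0.527810 amu × 931.5 MeV/amu = 491.655 MeV
Per nucleus in joules: 491.655 MeV × 1.602e-13 J/MeV = 7.8763e-11 J
Per mole: 7.8763e-11 J × 6.022e23 mol⁻¹ = 4.7431e+13 J/mol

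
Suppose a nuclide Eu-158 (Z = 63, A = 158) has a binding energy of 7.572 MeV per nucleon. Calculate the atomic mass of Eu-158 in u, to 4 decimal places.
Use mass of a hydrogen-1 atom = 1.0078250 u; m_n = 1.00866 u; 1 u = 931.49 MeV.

Total binding energy = 158 × 7.572 = 1196.376 MeV
Mass defect = 1196.376 MeV / (931.49 MeV/u) = 1.284368 u
Constituent mass = 63(1.0078250) + 95(1.00866) = 159.3156750 u
Atomic mass = 159.3156750 − 1.284368 = 158.0313070 u ≈ 158.0313 u (to 4 decimal places)

158.0313 u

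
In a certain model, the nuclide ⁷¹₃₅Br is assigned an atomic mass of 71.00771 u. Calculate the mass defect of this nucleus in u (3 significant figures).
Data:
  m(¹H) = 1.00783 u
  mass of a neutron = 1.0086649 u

0.578 u

Total constituent mass: 35 × 1.00783 + 36 × 1.0086649 = 71.5859864 u
Δm = 71.5859864 − 71.00771 = 0.5782764 u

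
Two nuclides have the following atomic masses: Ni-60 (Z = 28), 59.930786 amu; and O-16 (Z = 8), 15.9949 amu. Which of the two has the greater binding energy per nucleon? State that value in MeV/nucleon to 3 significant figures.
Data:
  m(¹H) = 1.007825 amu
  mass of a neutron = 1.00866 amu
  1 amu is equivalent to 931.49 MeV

Ni-60: Σm = 28(1.007825) + 32(1.00866) = 60.496220 amu; Δm = 0.565434 amu; E_B = 526.70 MeV; E_B/A = 8.778 MeV
O-16: Σm = 8(1.007825) + 8(1.00866) = 16.131880 amu; Δm = 0.136980 amu; E_B = 127.5955 MeV; E_B/A = 7.9747 MeV
Ni-60 has the higher binding energy per nucleon, so it is the more tightly bound nucleus.

Ni-60; 8.78 MeV/nucleon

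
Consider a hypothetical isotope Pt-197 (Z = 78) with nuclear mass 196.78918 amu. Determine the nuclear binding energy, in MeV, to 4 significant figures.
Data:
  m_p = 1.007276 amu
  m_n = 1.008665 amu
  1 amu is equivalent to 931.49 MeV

The nucleus contains 78 protons and 197 − 78 = 119 neutrons.
Σm = 78·m_p + 119·m_n = 78.567528 + 120.031135 = 198.598663 amu
The mass defect is 198.598663 − 196.78918 = 1.809483 amu.
Binding energy = Δm·c² = 1.809483 × 931.49 MeV/amu = 1685.52 MeV

1686 MeV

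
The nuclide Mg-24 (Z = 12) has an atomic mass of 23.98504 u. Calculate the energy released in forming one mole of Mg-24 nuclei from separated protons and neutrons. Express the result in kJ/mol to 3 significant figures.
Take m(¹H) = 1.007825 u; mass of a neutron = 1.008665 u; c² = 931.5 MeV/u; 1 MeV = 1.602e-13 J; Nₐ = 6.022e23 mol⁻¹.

1.91e+10 kJ/mol

Z = 12, so N = A − Z = 24 − 12 = 12.
Σm = 12·m(¹H) + 12·m_n = 12.093900 + 12.103980 = 24.197880 u
Δm = 24.197880 − 23.98504 = 0.212840 u
Binding energy = Δm·c² = 0.212840 × 931.5 MeV/u = 198.260 MeV
Per nucleus in joules: 198.260 MeV × 1.602e-13 J/MeV = 3.1761e-11 J
Per mole: 3.1761e-11 J × 6.022e23 mol⁻¹ = 1.9126e+13 J/mol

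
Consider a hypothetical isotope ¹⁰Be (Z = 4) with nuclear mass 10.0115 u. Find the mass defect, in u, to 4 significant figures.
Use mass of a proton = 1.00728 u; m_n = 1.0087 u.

0.06982 u

Z = 4, so N = A − Z = 10 − 4 = 6.
Σm = 4·m_p + 6·m_n = 4.02912 + 6.0522 = 10.08132 u
Mass defect Δm = 10.08132 − 10.0115 = 0.06982 u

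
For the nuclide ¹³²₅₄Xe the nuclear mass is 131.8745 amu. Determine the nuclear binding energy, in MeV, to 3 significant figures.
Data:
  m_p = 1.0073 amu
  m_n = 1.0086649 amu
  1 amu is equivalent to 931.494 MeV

1110 MeV

Mass of separated nucleons = 54(1.0073) + 78(1.0086649) = 54.3942 + 78.6758622 = 133.0700622 amu
Mass defect Δm = 133.0700622 − 131.8745 = 1.1955622 amu
Binding energy = Δm·c² = 1.1955622 × 931.494 MeV/amu = 1113.66 MeV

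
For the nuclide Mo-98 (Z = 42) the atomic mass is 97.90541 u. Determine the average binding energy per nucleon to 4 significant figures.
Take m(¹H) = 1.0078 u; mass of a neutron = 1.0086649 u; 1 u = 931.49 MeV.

The nucleus contains 42 protons and 98 − 42 = 56 neutrons.
Mass of separated nucleons = 42(1.0078) + 56(1.0086649) = 42.3276 + 56.4852344 = 98.8128344 u
Δm = 98.8128344 − 97.90541 = 0.9074244 u
Converting to energy: 0.9074244 u × 931.49 MeV/u = 845.257 MeV
Dividing by A = 98 gives 8.625 MeV per nucleon.

8.625 MeV/nucleon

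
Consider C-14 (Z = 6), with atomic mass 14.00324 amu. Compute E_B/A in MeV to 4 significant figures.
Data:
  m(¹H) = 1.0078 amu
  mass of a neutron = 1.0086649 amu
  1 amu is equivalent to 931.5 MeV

7.510 MeV/nucleon

Z = 6, so N = A − Z = 14 − 6 = 8.
Total constituent mass: 6 × 1.0078 + 8 × 1.0086649 = 14.1161192 amu
The mass defect is 14.1161192 − 14.00324 = 0.1128792 amu.
Binding energy = Δm·c² = 0.1128792 × 931.5 MeV/amu = 105.14697 MeV
BE/A = 105.14697 MeV / 14 = 7.510 MeV/nucleon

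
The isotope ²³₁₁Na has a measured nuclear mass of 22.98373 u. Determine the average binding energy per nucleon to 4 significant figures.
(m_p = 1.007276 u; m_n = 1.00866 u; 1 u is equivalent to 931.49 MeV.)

Mass of separated nucleons = 11(1.007276) + 12(1.00866) = 11.080036 + 12.10392 = 23.183956 u
Δm = 23.183956 − 22.98373 = 0.200226 u
E_B = 0.200226 × 931.49 = 186.509 MeV
Dividing by A = 23 gives 8.109 MeV per nucleon.

8.109 MeV/nucleon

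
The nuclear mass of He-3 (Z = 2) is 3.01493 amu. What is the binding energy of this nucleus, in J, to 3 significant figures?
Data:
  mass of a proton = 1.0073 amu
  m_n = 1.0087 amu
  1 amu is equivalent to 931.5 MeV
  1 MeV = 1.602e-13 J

1.25e-12 J

Z = 2, so N = A − Z = 3 − 2 = 1.
Total constituent mass: 2 × 1.0073 + 1 × 1.0087 = 3.0233 amu
The mass defect is 3.0233 − 3.01493 = 0.00837 amu.
Binding energy = Δm·c² = 0.00837 × 931.5 MeV/amu = 7.79666 MeV
In joules: 7.79666 MeV × 1.602e-13 J/MeV = 1.2490e-12 J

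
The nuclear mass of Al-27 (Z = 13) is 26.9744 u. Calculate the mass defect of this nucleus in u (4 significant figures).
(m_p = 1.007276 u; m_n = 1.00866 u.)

0.2414 u

Mass of separated nucleons = 13(1.007276) + 14(1.00866) = 13.094588 + 14.12124 = 27.215828 u
Mass defect Δm = 27.215828 − 26.9744 = 0.241428 u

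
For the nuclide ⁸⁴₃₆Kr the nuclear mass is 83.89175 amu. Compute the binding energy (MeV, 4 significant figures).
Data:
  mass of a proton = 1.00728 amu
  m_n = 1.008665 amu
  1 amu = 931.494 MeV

Σm = 36·m_p + 48·m_n = 36.26208 + 48.415920 = 84.678000 amu
Δm = 84.678000 − 83.89175 = 0.786250 amu
Converting to energy: 0.786250 amu × 931.494 MeV/amu = 732.387 MeV

732.4 MeV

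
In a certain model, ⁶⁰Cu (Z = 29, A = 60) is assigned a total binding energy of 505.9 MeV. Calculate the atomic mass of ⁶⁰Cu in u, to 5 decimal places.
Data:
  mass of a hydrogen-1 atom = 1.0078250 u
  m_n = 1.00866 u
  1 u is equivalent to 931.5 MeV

Mass defect = 505.9 MeV / (931.5 MeV/u) = 0.5431025 u
Constituent mass = 29(1.0078250) + 31(1.00866) = 60.4953850 u
Atomic mass = 60.4953850 − 0.5431025 = 59.9522825 u ≈ 59.95228 u (to 5 decimal places)

59.95228 u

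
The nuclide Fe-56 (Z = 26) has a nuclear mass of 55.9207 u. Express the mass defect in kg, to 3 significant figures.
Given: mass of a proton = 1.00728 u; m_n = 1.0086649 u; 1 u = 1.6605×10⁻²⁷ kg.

Total constituent mass: 26 × 1.00728 + 30 × 1.0086649 = 56.4492270 u
Δm = 56.4492270 − 55.9207 = 0.5285270 u
In SI units: 0.5285270 u × 1.6605×10⁻²⁷ kg/u = 8.7762e-28 kg

8.78e-28 kg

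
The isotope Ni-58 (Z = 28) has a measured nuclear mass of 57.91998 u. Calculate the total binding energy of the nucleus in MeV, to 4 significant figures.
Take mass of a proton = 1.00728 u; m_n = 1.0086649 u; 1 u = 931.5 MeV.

506.6 MeV

The nucleus contains 28 protons and 58 − 28 = 30 neutrons.
Mass of separated nucleons = 28(1.00728) + 30(1.0086649) = 28.20384 + 30.2599470 = 58.4637870 u
Δm = 58.4637870 − 57.91998 = 0.5438070 u
Converting to energy: 0.5438070 u × 931.5 MeV/u = 506.556 MeV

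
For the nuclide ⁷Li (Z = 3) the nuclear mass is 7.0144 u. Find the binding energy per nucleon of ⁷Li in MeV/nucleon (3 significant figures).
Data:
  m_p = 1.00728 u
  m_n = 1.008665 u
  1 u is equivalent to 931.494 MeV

With 3 protons and 4 neutrons (A = 7):
Mass of separated nucleons = 3(1.00728) + 4(1.008665) = 3.02184 + 4.034660 = 7.056500 u
The mass defect is 7.056500 − 7.0144 = 0.042100 u.
Converting to energy: 0.042100 u × 931.494 MeV/u = 39.2159 MeV
Dividing by A = 7 gives 5.602 MeV per nucleon.

5.60 MeV/nucleon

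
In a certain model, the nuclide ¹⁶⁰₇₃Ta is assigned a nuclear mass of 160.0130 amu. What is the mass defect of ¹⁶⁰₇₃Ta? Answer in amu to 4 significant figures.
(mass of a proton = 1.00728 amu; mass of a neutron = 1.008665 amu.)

The nucleus contains 73 protons and 160 − 73 = 87 neutrons.
Σm = 73·m_p + 87·m_n = 73.53144 + 87.753855 = 161.285295 amu
The mass defect is 161.285295 − 160.0130 = 1.272295 amu.

1.272 amu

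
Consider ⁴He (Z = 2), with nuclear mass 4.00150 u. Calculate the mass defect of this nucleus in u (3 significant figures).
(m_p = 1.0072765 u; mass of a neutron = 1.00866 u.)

0.0304 u

Σm = 2·m_p + 2·m_n = 2.0145530 + 2.01732 = 4.0318730 u
Δm = 4.0318730 − 4.00150 = 0.0303730 u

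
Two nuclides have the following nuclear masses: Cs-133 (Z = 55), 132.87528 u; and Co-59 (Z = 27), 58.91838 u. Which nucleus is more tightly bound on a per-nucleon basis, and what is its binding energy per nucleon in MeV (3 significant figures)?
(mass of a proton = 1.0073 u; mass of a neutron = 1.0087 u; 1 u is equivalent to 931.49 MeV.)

Co-59; 8.80 MeV/nucleon

Cs-133: Σm = 55(1.0073) + 78(1.0087) = 134.0801 u; Δm = 1.20482 u; E_B = 1122.3 MeV; E_B/A = 8.438 MeV
Co-59: Σm = 27(1.0073) + 32(1.0087) = 59.4755 u; Δm = 0.55712 u; E_B = 518.95 MeV; E_B/A = 8.796 MeV
Co-59 has the higher binding energy per nucleon, so it is the more tightly bound nucleus.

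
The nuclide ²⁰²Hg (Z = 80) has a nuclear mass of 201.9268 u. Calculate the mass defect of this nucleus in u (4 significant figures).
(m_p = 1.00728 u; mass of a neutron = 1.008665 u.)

Σm = 80·m_p + 122·m_n = 80.58240 + 123.057130 = 203.639530 u
Mass defect Δm = 203.639530 − 201.9268 = 1.712730 u

1.713 u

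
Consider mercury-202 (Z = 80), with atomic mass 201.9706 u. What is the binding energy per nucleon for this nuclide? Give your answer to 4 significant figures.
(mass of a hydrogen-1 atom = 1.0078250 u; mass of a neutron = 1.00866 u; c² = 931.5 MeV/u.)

Z = 80, so N = A − Z = 202 − 80 = 122.
Total constituent mass: 80 × 1.0078250 + 122 × 1.00866 = 203.6825200 u
The mass defect is 203.6825200 − 201.9706 = 1.7119200 u.
E_B = 1.7119200 × 931.5 = 1594.65 MeV
Dividing by A = 202 gives 7.894 MeV per nucleon.

7.894 MeV/nucleon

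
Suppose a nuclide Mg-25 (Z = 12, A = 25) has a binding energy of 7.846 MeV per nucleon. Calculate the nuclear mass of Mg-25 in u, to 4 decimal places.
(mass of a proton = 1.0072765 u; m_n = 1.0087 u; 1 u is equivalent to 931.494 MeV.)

24.9898 u

Total binding energy = 25 × 7.846 = 196.150 MeV
Mass defect = 196.150 MeV / (931.494 MeV/u) = 0.210576 u
Constituent mass = 12(1.0072765) + 13(1.0087) = 25.2004180 u
Nuclear mass = 25.2004180 − 0.210576 = 24.9898420 u ≈ 24.9898 u (to 4 decimal places)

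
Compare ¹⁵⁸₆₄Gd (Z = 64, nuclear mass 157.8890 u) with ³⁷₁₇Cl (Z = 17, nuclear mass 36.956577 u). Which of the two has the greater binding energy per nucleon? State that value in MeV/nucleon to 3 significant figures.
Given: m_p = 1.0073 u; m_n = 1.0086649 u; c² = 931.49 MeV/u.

¹⁵⁸₆₄Gd: Σm = 64(1.0073) + 94(1.0086649) = 159.2817006 u; Δm = 1.3927006 u; E_B = 1297.3 MeV; E_B/A = 8.211 MeV
³⁷₁₇Cl: Σm = 17(1.0073) + 20(1.0086649) = 37.2973980 u; Δm = 0.3408210 u; E_B = 317.47 MeV; E_B/A = 8.580 MeV
³⁷₁₇Cl has the higher binding energy per nucleon, so it is the more tightly bound nucleus.

³⁷₁₇Cl; 8.58 MeV/nucleon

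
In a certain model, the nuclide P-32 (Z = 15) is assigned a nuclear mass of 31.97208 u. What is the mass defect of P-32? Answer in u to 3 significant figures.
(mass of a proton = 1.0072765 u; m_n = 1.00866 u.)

Z = 15, so N = A − Z = 32 − 15 = 17.
Total constituent mass: 15 × 1.0072765 + 17 × 1.00866 = 32.2563675 u
The mass defect is 32.2563675 − 31.97208 = 0.2842875 u.

0.284 u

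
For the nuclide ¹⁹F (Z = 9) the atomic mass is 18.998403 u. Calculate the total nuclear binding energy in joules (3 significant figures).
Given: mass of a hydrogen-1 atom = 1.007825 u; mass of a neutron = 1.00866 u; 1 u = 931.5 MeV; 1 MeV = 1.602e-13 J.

Σm = 9·m(¹H) + 10·m_n = 9.070425 + 10.08660 = 19.157025 u
Mass defect Δm = 19.157025 − 18.998403 = 0.158622 u
Converting to energy: 0.158622 u × 931.5 MeV/u = 147.756 MeV
In joules: 147.756 MeV × 1.602e-13 J/MeV = 2.3671e-11 J

2.37e-11 J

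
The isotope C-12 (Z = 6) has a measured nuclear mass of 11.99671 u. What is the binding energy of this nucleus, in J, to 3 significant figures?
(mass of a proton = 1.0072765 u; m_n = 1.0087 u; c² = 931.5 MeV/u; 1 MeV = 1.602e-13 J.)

1.48e-11 J

Σm = 6·m_p + 6·m_n = 6.0436590 + 6.0522 = 12.0958590 u
The mass defect is 12.0958590 − 11.99671 = 0.0991490 u.
E_B = 0.0991490 × 931.5 = 92.3573 MeV
In joules: 92.3573 MeV × 1.602e-13 J/MeV = 1.4796e-11 J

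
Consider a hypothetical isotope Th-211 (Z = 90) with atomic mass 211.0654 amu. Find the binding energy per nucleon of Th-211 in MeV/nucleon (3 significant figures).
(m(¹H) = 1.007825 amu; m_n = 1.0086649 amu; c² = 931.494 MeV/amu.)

Mass of separated nucleons = 90(1.007825) + 121(1.0086649) = 90.704250 + 122.0484529 = 212.7527029 amu
Δm = 212.7527029 − 211.0654 = 1.6873029 amu
E_B = 1.6873029 × 931.494 = 1571.71 MeV
BE/A = 1571.71 MeV / 211 = 7.449 MeV/nucleon

7.45 MeV/nucleon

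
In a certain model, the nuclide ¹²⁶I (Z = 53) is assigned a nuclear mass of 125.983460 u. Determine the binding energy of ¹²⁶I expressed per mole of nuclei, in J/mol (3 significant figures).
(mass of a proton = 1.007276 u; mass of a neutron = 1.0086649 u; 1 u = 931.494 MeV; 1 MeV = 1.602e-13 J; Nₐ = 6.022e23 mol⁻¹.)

Z = 53, so N = A − Z = 126 − 53 = 73.
Mass of separated nucleons = 53(1.007276) + 73(1.0086649) = 53.385628 + 73.6325377 = 127.0181657 u
Mass defect Δm = 127.0181657 − 125.983460 = 1.0347057 u
E_B = 1.0347057 × 931.494 = 963.822 MeV
Per nucleus in joules: 963.822 MeV × 1.602e-13 J/MeV = 1.5440e-10 J
Per mole: 1.5440e-10 J × 6.022e23 mol⁻¹ = 9.2980e+13 J/mol

9.30e+13 J/mol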